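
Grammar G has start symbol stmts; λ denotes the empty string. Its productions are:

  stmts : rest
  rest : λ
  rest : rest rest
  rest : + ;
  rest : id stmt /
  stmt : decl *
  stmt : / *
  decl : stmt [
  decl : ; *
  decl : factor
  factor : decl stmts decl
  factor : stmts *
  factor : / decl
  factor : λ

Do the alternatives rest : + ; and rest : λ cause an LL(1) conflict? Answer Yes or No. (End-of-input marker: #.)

Yes

FIRST(+ ;) = { + } and FIRST(λ) = { λ }.
The second alternative is nullable and FOLLOW(rest) = { #, *, +, /, ;, id } shares + with FIRST of the first — conflict.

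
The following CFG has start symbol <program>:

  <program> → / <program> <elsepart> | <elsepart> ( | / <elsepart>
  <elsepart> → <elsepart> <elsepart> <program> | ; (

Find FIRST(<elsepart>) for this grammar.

{ ; }

From <elsepart> → <elsepart> <elsepart> <program>: add FIRST(<elsepart>) = { ; }.
<elsepart> → ; ( contributes {;}.
Union: FIRST(<elsepart>) = { ; }.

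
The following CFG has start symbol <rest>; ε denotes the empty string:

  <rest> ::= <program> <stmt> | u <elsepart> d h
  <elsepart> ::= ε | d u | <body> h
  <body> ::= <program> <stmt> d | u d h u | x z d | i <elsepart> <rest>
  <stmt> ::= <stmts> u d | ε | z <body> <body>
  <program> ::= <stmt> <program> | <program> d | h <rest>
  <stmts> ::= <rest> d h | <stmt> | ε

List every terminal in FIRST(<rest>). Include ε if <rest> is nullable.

{ h, u, z }

From <rest> ::= <program> <stmt>: add FIRST(<program>) = { h, u, z }.
<rest> ::= u <elsepart> d h contributes {u}.
Union: FIRST(<rest>) = { h, u, z }.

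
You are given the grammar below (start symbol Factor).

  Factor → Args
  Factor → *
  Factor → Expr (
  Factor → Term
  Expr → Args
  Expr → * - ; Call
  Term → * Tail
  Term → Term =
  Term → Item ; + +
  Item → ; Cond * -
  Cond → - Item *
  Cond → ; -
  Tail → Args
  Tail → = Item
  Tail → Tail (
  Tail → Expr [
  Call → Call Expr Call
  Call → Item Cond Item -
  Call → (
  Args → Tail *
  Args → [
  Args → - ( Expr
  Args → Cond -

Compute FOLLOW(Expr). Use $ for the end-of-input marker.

In Factor → Expr (: add FIRST(() = { ( }.
In Tail → Expr [: add FIRST([) = { [ }.
In Call → Call Expr Call: add FIRST(Call) = { (, ; }.
In Args → - ( Expr: Expr is at the end, add FOLLOW(Args) = { $, (, *, ;, =, [ }.
Union: FOLLOW(Expr) = { $, (, *, ;, =, [ }.

{ $, (, *, ;, =, [ }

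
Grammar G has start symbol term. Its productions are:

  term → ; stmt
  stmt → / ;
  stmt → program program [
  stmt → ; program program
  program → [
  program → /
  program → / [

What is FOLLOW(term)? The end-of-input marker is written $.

term is the start symbol, so $ ∈ FOLLOW(term).
Union: FOLLOW(term) = { $ }.

{ $ }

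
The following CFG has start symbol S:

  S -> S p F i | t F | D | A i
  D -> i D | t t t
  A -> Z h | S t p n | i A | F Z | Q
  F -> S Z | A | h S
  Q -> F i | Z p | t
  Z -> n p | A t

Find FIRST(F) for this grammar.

{ h, i, n, t }

From F -> S Z: add FIRST(S) = { h, i, n, t }.
From F -> A: add FIRST(A) = { h, i, n, t }.
F -> h S contributes {h}.
Union: FIRST(F) = { h, i, n, t }.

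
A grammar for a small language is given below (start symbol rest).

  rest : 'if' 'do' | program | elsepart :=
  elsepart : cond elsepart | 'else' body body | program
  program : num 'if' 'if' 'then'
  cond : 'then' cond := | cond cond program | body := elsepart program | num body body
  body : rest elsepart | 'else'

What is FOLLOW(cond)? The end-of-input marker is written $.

{ 'else', 'if', 'then', :=, num }

In elsepart : cond elsepart: add FIRST(elsepart) = { 'else', 'if', 'then', num }.
In cond : 'then' cond :=: add FIRST(:=) = { := }.
In cond : cond cond program: add FIRST(cond program) = { 'else', 'if', 'then', num }.
In cond : cond cond program: add FIRST(program) = { num }.
Union: FOLLOW(cond) = { 'else', 'if', 'then', :=, num }.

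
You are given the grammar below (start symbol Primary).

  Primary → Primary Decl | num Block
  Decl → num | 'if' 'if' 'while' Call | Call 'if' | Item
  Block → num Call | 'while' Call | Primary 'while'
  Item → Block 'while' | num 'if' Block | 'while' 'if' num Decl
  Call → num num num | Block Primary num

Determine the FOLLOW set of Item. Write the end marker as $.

{ $, 'if', 'while', num }

In Decl → Item: Item is at the end, add FOLLOW(Decl) = { $, 'if', 'while', num }.
Union: FOLLOW(Item) = { $, 'if', 'while', num }.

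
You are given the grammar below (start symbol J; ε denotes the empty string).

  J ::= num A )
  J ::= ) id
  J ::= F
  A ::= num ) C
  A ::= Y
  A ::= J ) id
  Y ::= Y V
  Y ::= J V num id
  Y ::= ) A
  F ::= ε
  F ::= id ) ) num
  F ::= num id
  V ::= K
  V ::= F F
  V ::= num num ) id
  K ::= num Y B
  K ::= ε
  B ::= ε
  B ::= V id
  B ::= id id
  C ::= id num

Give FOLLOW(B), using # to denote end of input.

In K ::= num Y B: B is at the end, add FOLLOW(K) = { ), id, num }.
Union: FOLLOW(B) = { ), id, num }.

{ ), id, num }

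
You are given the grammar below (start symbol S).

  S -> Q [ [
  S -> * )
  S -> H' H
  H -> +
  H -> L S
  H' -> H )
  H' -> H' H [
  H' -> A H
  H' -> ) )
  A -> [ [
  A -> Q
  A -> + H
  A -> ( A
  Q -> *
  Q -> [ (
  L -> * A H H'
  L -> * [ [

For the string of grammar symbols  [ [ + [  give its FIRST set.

[ is a terminal; add {[} and stop.

{ [ }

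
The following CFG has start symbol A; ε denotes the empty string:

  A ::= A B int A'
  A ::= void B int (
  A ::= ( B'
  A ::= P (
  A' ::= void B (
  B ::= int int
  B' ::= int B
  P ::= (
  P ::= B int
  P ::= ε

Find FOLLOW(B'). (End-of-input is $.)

{ $, int }

In A ::= ( B': B' is at the end, add FOLLOW(A) = { $, int }.
Union: FOLLOW(B') = { $, int }.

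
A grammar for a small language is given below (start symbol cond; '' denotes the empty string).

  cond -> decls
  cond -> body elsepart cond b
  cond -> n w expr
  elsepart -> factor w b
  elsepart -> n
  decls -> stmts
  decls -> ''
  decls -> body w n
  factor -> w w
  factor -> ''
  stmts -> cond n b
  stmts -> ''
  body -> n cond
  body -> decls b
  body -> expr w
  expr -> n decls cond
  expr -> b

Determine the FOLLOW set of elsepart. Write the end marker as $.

{ b, n }

In cond -> body elsepart cond b: add FIRST(cond b) = { b, n }.
Union: FOLLOW(elsepart) = { b, n }.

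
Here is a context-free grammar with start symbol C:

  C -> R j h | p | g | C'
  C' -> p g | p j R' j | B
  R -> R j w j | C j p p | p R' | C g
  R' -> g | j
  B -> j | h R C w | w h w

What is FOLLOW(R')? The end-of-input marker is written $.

{ g, h, j, p, w }

In C' -> p j R' j: add FIRST(j) = { j }.
In R -> p R': R' is at the end, add FOLLOW(R) = { g, h, j, p, w }.
Union: FOLLOW(R') = { g, h, j, p, w }.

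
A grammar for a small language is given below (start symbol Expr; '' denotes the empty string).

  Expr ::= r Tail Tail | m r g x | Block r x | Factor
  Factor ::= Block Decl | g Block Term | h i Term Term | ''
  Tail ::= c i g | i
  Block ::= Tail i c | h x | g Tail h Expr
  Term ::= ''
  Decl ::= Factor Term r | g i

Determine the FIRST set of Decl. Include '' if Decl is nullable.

From Decl ::= Factor Term r: Factor, Term nullable, take FIRST(Factor) ∪ FIRST(Term) ∪ {r} = { c, g, h, i, r }.
Decl ::= g i contributes {g}.
Union: FIRST(Decl) = { c, g, h, i, r }.

{ c, g, h, i, r }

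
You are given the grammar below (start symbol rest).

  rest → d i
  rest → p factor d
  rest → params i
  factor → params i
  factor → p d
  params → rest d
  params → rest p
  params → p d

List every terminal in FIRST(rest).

rest → d i contributes {d}.
rest → p factor d contributes {p}.
From rest → params i: add FIRST(params) = { d, p }.
Union: FIRST(rest) = { d, p }.

{ d, p }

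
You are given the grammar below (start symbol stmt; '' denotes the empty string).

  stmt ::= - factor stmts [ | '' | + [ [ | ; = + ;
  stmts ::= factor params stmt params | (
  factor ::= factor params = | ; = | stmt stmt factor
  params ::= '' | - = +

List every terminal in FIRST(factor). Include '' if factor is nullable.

{ +, -, ; }

From factor ::= factor params =: add FIRST(factor) = { +, -, ; }.
factor ::= ; = contributes {;}.
From factor ::= stmt stmt factor: stmt, stmt nullable, take FIRST(stmt) ∪ FIRST(stmt) ∪ FIRST(factor) = { +, -, ; }.
Union: FIRST(factor) = { +, -, ; }.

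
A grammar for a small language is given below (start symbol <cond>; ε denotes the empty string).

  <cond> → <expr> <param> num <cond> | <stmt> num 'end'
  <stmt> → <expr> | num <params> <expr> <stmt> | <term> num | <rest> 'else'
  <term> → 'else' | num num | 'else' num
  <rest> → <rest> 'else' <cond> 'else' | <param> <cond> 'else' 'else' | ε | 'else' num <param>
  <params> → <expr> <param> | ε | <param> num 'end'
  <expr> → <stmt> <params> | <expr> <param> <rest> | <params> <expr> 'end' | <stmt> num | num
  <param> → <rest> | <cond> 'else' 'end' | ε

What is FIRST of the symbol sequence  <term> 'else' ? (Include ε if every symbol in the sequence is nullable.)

{ 'else', num }

Add FIRST(<term>) = { 'else', num }; <term> is not nullable, stop.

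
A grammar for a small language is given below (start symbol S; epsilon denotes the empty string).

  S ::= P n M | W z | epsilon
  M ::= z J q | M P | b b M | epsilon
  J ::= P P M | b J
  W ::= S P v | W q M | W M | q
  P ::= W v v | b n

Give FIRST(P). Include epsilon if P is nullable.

{ b, q }

From P ::= W v v: add FIRST(W) = { b, q }.
P ::= b n contributes {b}.
Union: FIRST(P) = { b, q }.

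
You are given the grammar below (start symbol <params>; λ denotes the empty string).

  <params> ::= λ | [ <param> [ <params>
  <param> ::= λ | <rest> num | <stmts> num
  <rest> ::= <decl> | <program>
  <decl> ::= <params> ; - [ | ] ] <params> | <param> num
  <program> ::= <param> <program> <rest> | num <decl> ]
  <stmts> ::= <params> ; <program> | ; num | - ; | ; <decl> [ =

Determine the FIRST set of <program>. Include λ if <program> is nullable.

From <program> ::= <param> <program> <rest>: <param> nullable, take FIRST(<param>) ∪ FIRST(<program>) = { -, ;, [, ], num }.
<program> ::= num <decl> ] contributes {num}.
Union: FIRST(<program>) = { -, ;, [, ], num }.

{ -, ;, [, ], num }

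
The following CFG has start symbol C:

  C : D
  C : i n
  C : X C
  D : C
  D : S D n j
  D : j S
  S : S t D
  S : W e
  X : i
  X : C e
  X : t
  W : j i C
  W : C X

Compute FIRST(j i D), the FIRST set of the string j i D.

j is a terminal; add {j} and stop.

{ j }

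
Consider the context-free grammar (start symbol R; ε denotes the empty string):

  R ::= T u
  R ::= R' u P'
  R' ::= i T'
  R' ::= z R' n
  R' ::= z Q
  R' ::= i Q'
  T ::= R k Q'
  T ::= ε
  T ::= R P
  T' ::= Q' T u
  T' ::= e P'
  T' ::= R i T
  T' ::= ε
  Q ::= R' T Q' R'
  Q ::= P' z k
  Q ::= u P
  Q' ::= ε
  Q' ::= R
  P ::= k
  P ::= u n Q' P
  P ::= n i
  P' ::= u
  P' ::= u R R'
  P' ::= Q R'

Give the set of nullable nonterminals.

Directly nullable (have an ε-production): T, T', Q'.
No other nonterminal has a production whose RHS symbols are all nullable.

{ Q', T, T' }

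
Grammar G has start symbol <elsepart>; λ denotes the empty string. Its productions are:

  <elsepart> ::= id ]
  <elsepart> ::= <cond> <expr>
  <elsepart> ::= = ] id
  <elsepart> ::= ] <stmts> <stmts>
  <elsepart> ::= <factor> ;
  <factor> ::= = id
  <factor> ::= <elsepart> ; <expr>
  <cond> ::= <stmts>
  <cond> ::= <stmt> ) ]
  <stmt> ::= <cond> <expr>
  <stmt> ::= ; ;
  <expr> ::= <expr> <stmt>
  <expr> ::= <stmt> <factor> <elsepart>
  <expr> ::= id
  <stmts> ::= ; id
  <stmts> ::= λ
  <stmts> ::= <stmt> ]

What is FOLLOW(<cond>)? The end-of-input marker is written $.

{ ;, id }

In <elsepart> ::= <cond> <expr>: add FIRST(<expr>) = { ;, id }.
In <stmt> ::= <cond> <expr>: add FIRST(<expr>) = { ;, id }.
Union: FOLLOW(<cond>) = { ;, id }.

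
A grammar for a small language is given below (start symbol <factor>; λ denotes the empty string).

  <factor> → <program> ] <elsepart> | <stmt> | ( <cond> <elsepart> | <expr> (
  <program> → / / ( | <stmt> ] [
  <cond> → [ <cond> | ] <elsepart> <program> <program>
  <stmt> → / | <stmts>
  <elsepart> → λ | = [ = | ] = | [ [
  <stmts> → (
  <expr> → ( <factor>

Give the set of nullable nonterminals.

{ <elsepart> }

Directly nullable (have an λ-production): <elsepart>.
No other nonterminal has a production whose RHS symbols are all nullable.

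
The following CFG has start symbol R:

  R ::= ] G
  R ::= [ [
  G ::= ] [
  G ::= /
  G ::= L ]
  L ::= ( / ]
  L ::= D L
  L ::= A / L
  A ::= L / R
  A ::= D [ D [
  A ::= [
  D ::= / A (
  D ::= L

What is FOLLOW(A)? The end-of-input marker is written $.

{ (, / }

In L ::= A / L: add FIRST(/ L) = { / }.
In D ::= / A (: add FIRST(() = { ( }.
Union: FOLLOW(A) = { (, / }.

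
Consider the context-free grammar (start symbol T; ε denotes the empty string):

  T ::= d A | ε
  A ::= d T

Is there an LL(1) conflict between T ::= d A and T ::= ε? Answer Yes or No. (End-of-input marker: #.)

No

FIRST(d A) = { d } and FIRST(ε) = { ε }.
The second is nullable but FOLLOW(T) = { # } is disjoint from FIRST of the first.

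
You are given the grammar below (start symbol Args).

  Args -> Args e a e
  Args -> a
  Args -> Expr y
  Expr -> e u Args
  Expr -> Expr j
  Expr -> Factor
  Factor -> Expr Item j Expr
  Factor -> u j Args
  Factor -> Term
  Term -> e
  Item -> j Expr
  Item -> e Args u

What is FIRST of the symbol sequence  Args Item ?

{ a, e, u }

Add FIRST(Args) = { a, e, u }; Args is not nullable, stop.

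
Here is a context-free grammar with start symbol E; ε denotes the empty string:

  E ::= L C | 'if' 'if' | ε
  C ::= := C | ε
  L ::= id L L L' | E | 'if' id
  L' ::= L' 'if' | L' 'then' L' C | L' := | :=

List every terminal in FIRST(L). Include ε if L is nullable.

L ::= id L L L' contributes {id}.
From L ::= E: add FIRST(E) = { 'if', :=, id, ε } (including ε since E is nullable).
L ::= 'if' id contributes {'if'}.
Union: FIRST(L) = { 'if', :=, id, ε }.

{ 'if', :=, id, ε }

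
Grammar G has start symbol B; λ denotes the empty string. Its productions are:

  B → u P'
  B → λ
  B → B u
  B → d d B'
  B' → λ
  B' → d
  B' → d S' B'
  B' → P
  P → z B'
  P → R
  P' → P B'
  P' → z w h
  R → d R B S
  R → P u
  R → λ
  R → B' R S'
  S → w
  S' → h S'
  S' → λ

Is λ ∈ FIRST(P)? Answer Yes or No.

Yes

P → R and each of R is nullable, so P ⇒* λ.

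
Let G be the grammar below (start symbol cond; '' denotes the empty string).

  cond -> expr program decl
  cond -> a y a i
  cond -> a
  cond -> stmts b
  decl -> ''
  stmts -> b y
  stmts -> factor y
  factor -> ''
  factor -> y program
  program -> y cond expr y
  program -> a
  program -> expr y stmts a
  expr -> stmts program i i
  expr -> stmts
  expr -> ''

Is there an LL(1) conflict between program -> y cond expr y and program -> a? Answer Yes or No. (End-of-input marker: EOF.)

No

FIRST(y cond expr y) = { y } and FIRST(a) = { a }.
The FIRST sets are disjoint and neither alternative is nullable — no conflict.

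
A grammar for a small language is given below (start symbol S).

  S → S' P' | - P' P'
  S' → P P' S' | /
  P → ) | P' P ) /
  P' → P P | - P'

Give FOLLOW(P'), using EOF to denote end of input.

In S → S' P': P' is at the end, add FOLLOW(S) = { EOF }.
In S → - P' P': add FIRST(P') = { ), - }.
In S → - P' P': P' is at the end, add FOLLOW(S) = { EOF }.
In S' → P P' S': add FIRST(S') = { ), -, / }.
In P → P' P ) /: add FIRST(P ) /) = { ), - }.
In P' → - P': P' is at the end, add FOLLOW(P') = { EOF, ), -, / }.
Union: FOLLOW(P') = { EOF, ), -, / }.

{ EOF, ), -, / }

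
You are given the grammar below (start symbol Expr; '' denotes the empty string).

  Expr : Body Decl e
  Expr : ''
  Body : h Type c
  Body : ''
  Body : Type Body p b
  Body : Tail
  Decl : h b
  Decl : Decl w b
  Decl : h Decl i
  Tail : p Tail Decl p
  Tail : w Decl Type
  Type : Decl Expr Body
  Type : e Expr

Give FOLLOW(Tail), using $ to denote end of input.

In Body : Tail: Tail is at the end, add FOLLOW(Body) = { c, e, h, p, w }.
In Tail : p Tail Decl p: add FIRST(Decl p) = { h }.
Union: FOLLOW(Tail) = { c, e, h, p, w }.

{ c, e, h, p, w }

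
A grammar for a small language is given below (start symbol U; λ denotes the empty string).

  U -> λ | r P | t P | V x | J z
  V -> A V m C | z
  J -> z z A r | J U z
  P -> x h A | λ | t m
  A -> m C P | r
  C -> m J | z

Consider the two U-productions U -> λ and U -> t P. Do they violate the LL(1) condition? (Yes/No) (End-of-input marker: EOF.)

FIRST(λ) = { λ } and FIRST(t P) = { t }.
The first is nullable but FOLLOW(U) = { EOF, z } is disjoint from FIRST of the second.

No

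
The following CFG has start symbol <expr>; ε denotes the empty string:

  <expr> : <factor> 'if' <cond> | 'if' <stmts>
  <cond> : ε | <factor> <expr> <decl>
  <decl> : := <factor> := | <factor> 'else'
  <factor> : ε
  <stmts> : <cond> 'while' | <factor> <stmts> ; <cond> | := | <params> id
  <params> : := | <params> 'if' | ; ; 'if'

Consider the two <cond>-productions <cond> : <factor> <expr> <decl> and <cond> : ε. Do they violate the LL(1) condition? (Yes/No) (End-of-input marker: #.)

FIRST(<factor> <expr> <decl>) = { 'if' } and FIRST(ε) = { ε }.
The second is nullable but FOLLOW(<cond>) = { #, 'else', 'while', :=, ; } is disjoint from FIRST of the first.

No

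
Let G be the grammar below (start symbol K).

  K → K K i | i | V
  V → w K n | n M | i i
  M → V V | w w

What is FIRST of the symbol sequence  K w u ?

Add FIRST(K) = { i, n, w }; K is not nullable, stop.

{ i, n, w }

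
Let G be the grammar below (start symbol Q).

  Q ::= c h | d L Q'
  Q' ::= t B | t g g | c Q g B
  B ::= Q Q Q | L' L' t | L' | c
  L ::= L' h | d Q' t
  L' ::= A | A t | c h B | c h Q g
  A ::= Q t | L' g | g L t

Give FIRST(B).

From B ::= Q Q Q: add FIRST(Q) = { c, d }.
From B ::= L' L' t: add FIRST(L') = { c, d, g }.
From B ::= L': add FIRST(L') = { c, d, g }.
B ::= c contributes {c}.
Union: FIRST(B) = { c, d, g }.

{ c, d, g }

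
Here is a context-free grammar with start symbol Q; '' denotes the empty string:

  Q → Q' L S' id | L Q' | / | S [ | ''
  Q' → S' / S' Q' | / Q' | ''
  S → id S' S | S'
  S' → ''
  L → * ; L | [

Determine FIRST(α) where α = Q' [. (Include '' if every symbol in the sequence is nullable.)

{ /, [ }

Add FIRST(Q')\{''} = { / }; Q' is nullable, continue.
[ is a terminal; add {[} and stop.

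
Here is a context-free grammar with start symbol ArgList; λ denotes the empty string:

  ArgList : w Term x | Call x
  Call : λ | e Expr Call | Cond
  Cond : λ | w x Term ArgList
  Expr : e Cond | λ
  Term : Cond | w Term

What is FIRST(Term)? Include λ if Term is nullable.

{ w, λ }

From Term : Cond: add FIRST(Cond) = { w, λ } (including λ since Cond is nullable).
Term : w Term contributes {w}.
Union: FIRST(Term) = { w, λ }.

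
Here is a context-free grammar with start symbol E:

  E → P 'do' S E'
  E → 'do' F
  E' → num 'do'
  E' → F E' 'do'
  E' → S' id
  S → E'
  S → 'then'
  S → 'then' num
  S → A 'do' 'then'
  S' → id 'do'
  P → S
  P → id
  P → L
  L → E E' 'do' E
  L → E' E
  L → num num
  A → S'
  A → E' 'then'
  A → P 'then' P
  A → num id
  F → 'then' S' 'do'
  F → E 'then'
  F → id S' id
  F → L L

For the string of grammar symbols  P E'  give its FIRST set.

{ 'do', 'then', id, num }

Add FIRST(P) = { 'do', 'then', id, num }; P is not nullable, stop.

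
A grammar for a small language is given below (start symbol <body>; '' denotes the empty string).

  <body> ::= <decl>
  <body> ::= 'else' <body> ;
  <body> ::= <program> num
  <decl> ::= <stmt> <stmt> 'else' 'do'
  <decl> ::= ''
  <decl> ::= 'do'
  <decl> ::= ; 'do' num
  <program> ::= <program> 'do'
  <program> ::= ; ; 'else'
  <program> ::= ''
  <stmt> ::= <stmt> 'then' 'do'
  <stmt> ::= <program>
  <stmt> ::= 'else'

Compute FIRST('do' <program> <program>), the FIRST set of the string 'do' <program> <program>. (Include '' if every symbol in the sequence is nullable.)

{ 'do' }

'do' is a terminal; add {'do'} and stop.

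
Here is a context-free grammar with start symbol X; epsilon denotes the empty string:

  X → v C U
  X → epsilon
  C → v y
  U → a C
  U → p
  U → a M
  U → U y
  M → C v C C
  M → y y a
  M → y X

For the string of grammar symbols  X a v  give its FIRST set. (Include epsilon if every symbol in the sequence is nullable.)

{ a, v }

Add FIRST(X)\{epsilon} = { v }; X is nullable, continue.
a is a terminal; add {a} and stop.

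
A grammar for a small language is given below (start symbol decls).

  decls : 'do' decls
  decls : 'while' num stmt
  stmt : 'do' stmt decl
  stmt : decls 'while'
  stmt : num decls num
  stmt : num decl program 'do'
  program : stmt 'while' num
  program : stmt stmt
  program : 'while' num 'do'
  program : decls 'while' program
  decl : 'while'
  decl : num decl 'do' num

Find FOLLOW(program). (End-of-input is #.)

In stmt : num decl program 'do': add FIRST('do') = { 'do' }.
In program : decls 'while' program: program is at the end, add FOLLOW(program) = { 'do' }.
Union: FOLLOW(program) = { 'do' }.

{ 'do' }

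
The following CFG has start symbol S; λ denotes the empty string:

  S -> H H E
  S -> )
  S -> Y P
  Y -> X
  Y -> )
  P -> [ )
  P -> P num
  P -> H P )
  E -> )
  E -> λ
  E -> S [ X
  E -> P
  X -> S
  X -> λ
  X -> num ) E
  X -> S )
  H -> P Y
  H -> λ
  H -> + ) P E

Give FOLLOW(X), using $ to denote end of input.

{ $, ), +, [, num }

In Y -> X: X is at the end, add FOLLOW(Y) = { $, ), +, [, num }.
In E -> S [ X: X is at the end, add FOLLOW(E) = { $, ), +, [, num }.
Union: FOLLOW(X) = { $, ), +, [, num }.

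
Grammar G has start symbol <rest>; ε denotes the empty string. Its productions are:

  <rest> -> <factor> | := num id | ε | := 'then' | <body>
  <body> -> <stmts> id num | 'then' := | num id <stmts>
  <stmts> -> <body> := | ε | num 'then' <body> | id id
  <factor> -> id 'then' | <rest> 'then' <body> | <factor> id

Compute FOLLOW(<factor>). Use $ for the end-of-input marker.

In <rest> -> <factor>: <factor> is at the end, add FOLLOW(<rest>) = { $, 'then' }.
In <factor> -> <factor> id: add FIRST(id) = { id }.
Union: FOLLOW(<factor>) = { $, 'then', id }.

{ $, 'then', id }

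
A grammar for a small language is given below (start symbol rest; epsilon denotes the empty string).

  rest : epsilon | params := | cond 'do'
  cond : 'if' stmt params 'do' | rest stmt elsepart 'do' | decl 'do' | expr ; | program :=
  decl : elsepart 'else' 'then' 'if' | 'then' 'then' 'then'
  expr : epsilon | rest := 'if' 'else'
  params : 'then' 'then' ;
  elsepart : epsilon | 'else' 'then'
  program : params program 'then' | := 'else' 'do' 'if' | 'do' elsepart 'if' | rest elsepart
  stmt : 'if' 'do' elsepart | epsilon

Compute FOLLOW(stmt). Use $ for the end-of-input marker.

In cond : 'if' stmt params 'do': add FIRST(params 'do') = { 'then' }.
In cond : rest stmt elsepart 'do': add FIRST(elsepart 'do') = { 'do', 'else' }.
Union: FOLLOW(stmt) = { 'do', 'else', 'then' }.

{ 'do', 'else', 'then' }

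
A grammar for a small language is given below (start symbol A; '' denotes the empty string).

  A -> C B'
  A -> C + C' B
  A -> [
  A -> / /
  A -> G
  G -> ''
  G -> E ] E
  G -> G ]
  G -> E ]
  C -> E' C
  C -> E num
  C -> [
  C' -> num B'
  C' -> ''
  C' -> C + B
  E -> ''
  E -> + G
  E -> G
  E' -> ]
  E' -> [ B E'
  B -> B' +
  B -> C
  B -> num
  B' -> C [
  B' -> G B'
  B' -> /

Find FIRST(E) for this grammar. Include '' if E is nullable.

E -> '' contributes ''.
E -> + G contributes {+}.
From E -> G: add FIRST(G) = { +, ], '' } (including '' since G is nullable).
Union: FIRST(E) = { +, ], '' }.

{ +, ], '' }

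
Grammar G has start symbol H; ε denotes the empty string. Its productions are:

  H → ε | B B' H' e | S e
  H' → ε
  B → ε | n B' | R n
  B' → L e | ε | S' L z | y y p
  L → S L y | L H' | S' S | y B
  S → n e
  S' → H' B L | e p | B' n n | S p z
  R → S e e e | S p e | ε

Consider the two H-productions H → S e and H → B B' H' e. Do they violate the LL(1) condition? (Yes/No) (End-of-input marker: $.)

Yes

FIRST(S e) = { n } and FIRST(B B' H' e) = { e, n, y }.
Both contain n, so the two alternatives are not disjoint — LL(1) conflict.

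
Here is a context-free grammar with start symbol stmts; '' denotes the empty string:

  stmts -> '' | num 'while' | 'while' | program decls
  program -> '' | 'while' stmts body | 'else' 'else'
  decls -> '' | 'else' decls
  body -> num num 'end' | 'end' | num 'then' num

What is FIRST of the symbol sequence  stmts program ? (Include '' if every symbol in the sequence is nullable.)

Add FIRST(stmts)\{''} = { 'else', 'while', num }; stmts is nullable, continue.
Add FIRST(program)\{''} = { 'else', 'while' }; program is nullable, continue.
Every symbol is nullable, so include ''.

{ 'else', 'while', num, '' }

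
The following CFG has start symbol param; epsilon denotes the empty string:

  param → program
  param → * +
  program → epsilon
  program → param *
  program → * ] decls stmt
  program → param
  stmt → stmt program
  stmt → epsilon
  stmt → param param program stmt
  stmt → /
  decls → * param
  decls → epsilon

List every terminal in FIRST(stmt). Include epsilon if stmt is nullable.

{ *, /, epsilon }

From stmt → stmt program: stmt, program nullable, take FIRST(stmt) ∪ FIRST(program) = { *, / }; also epsilon since the whole RHS is nullable.
stmt → epsilon contributes epsilon.
From stmt → param param program stmt: param, param, program, stmt nullable, take FIRST(param) ∪ FIRST(param) ∪ FIRST(program) ∪ FIRST(stmt) = { *, / }; also epsilon since the whole RHS is nullable.
stmt → / contributes {/}.
Union: FIRST(stmt) = { *, /, epsilon }.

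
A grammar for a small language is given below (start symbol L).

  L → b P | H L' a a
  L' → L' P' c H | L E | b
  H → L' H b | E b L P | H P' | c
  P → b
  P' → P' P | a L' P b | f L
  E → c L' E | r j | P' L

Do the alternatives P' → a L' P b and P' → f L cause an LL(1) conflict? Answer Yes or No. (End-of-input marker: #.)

FIRST(a L' P b) = { a } and FIRST(f L) = { f }.
The FIRST sets are disjoint and neither alternative is nullable — no conflict.

No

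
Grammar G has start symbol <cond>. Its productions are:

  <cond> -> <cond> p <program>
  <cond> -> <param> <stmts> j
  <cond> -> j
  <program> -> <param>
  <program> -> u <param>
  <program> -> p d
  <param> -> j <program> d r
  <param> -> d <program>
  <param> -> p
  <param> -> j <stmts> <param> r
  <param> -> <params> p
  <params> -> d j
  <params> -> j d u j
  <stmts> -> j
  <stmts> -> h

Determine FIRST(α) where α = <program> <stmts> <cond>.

Add FIRST(<program>) = { d, j, p, u }; <program> is not nullable, stop.

{ d, j, p, u }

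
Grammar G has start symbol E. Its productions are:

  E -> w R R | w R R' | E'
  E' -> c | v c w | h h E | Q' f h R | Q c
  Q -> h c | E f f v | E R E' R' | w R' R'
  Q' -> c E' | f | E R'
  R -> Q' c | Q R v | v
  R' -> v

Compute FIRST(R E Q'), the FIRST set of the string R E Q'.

Add FIRST(R) = { c, f, h, v, w }; R is not nullable, stop.

{ c, f, h, v, w }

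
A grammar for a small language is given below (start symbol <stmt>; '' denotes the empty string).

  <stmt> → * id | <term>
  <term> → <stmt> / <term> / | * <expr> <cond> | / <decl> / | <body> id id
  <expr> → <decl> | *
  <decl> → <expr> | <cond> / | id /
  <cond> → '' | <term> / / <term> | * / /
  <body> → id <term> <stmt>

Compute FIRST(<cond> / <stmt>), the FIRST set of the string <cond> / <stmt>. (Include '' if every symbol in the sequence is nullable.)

{ *, /, id }

Add FIRST(<cond>)\{''} = { *, /, id }; <cond> is nullable, continue.
/ is a terminal; add {/} and stop.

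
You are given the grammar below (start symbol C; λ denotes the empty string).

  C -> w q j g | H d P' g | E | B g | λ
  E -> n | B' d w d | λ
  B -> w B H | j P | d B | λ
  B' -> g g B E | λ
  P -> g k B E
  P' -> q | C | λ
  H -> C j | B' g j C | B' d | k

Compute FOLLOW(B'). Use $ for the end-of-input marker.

{ d, g }

In E -> B' d w d: add FIRST(d w d) = { d }.
In H -> B' g j C: add FIRST(g j C) = { g }.
In H -> B' d: add FIRST(d) = { d }.
Union: FOLLOW(B') = { d, g }.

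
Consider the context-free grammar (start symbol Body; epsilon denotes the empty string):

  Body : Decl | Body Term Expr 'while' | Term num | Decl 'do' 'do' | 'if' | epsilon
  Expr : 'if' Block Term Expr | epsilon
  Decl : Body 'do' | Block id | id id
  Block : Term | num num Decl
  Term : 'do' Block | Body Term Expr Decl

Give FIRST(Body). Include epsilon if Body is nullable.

{ 'do', 'if', id, num, epsilon }

From Body : Decl: add FIRST(Decl) = { 'do', 'if', id, num }.
From Body : Body Term Expr 'while': Body nullable, take FIRST(Body) ∪ FIRST(Term) = { 'do', 'if', id, num }.
From Body : Term num: add FIRST(Term) = { 'do', 'if', id, num }.
From Body : Decl 'do' 'do': add FIRST(Decl) = { 'do', 'if', id, num }.
Body : 'if' contributes {'if'}.
Body : epsilon contributes epsilon.
Union: FIRST(Body) = { 'do', 'if', id, num, epsilon }.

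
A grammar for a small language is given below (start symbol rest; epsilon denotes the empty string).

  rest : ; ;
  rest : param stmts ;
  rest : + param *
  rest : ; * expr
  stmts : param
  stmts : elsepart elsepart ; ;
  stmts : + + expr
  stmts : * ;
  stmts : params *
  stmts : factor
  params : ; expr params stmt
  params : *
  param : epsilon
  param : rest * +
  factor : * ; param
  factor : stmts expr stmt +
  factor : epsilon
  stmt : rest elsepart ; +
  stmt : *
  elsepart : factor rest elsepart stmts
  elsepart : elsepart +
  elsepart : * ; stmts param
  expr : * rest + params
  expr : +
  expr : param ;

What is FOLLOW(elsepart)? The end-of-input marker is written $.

{ *, +, ; }

In stmts : elsepart elsepart ; ;: add FIRST(elsepart ; ;) = { *, +, ; }.
In stmts : elsepart elsepart ; ;: add FIRST(; ;) = { ; }.
In stmt : rest elsepart ; +: add FIRST(; +) = { ; }.
In elsepart : factor rest elsepart stmts: add FIRST(stmts)\{epsilon} = { *, +, ; }.
  Since stmts is nullable, also add FOLLOW(elsepart) = { *, +, ; }.
In elsepart : elsepart +: add FIRST(+) = { + }.
Union: FOLLOW(elsepart) = { *, +, ; }.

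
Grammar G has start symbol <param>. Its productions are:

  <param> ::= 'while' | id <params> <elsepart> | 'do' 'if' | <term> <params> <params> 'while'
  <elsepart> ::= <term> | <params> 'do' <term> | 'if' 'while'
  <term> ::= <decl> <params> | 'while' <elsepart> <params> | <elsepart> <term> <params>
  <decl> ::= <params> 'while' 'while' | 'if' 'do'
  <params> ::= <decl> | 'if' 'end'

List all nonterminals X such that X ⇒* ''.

No nonterminal has an empty production or an RHS whose symbols are all nullable.

{ } (none)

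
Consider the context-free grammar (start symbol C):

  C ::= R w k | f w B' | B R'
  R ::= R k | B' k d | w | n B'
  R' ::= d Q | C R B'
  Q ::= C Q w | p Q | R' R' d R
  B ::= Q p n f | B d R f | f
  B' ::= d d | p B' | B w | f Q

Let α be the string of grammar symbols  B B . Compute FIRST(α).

Add FIRST(B) = { d, f, n, p, w }; B is not nullable, stop.

{ d, f, n, p, w }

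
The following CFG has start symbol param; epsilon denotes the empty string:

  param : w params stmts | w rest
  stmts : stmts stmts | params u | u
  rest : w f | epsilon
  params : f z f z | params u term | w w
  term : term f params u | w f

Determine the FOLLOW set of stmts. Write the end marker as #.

{ #, f, u, w }

In param : w params stmts: stmts is at the end, add FOLLOW(param) = { # }.
In stmts : stmts stmts: add FIRST(stmts) = { f, u, w }.
In stmts : stmts stmts: stmts is at the end, add FOLLOW(stmts) = { #, f, u, w }.
Union: FOLLOW(stmts) = { #, f, u, w }.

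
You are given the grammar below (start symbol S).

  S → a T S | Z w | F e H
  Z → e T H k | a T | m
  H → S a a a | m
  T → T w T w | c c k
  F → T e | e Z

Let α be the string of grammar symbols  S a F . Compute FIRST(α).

{ a, c, e, m }

Add FIRST(S) = { a, c, e, m }; S is not nullable, stop.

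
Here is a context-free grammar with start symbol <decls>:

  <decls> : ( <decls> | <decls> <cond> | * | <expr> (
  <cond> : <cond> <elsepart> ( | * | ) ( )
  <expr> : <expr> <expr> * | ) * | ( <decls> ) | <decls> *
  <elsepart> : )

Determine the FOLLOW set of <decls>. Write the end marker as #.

{ #, ), * }

<decls> is the start symbol, so # ∈ FOLLOW(<decls>).
In <decls> : ( <decls>: <decls> is at the end, add FOLLOW(<decls>) = { #, ), * }.
In <decls> : <decls> <cond>: add FIRST(<cond>) = { ), * }.
In <expr> : ( <decls> ): add FIRST()) = { ) }.
In <expr> : <decls> *: add FIRST(*) = { * }.
Union: FOLLOW(<decls>) = { #, ), * }.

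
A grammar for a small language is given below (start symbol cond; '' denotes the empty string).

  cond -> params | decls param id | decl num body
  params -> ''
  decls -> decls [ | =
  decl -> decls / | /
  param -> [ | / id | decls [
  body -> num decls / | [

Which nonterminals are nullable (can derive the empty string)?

{ cond, params }

Directly nullable (have an ''-production): params.
cond -> params with every symbol nullable, so cond is nullable.
No other nonterminal has a production whose RHS symbols are all nullable.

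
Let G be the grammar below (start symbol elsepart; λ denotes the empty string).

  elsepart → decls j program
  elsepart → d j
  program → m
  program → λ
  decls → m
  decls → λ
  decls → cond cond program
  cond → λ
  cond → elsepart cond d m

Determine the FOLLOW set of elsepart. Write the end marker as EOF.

{ EOF, d, j, m }

elsepart is the start symbol, so EOF ∈ FOLLOW(elsepart).
In cond → elsepart cond d m: add FIRST(cond d m) = { d, j, m }.
Union: FOLLOW(elsepart) = { EOF, d, j, m }.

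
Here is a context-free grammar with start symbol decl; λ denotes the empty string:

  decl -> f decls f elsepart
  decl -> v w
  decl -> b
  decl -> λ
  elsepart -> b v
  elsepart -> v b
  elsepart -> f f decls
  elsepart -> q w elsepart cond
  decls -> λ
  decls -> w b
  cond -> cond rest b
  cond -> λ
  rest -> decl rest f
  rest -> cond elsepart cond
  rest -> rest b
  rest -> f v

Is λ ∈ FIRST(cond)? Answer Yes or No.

Yes

cond has an λ-production, so cond ⇒ λ.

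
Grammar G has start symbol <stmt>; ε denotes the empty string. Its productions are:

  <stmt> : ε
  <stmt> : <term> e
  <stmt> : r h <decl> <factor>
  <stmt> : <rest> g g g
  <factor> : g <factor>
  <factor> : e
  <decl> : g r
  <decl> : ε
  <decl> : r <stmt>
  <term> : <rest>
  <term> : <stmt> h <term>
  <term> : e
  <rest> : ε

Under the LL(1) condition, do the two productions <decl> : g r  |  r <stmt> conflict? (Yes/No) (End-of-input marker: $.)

FIRST(g r) = { g } and FIRST(r <stmt>) = { r }.
The FIRST sets are disjoint and neither alternative is nullable — no conflict.

No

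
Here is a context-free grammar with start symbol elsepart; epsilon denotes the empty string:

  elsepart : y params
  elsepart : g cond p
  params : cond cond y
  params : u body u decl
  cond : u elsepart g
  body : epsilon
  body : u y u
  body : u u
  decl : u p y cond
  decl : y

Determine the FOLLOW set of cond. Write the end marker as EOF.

In elsepart : g cond p: add FIRST(p) = { p }.
In params : cond cond y: add FIRST(cond y) = { u }.
In params : cond cond y: add FIRST(y) = { y }.
In decl : u p y cond: cond is at the end, add FOLLOW(decl) = { EOF, g }.
Union: FOLLOW(cond) = { EOF, g, p, u, y }.

{ EOF, g, p, u, y }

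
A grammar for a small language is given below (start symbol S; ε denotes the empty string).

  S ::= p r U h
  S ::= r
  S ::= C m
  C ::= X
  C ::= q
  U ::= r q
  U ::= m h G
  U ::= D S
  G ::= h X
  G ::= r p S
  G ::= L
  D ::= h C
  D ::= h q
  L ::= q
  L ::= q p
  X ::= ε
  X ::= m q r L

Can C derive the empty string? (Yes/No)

C ::= X and each of X is nullable, so C ⇒* ε.

Yes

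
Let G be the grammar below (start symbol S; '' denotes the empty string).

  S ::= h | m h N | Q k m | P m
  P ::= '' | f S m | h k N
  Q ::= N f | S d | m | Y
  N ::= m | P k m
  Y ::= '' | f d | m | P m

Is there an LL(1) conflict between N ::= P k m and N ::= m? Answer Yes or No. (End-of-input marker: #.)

FIRST(P k m) = { f, h, k } and FIRST(m) = { m }.
The FIRST sets are disjoint and neither alternative is nullable — no conflict.

No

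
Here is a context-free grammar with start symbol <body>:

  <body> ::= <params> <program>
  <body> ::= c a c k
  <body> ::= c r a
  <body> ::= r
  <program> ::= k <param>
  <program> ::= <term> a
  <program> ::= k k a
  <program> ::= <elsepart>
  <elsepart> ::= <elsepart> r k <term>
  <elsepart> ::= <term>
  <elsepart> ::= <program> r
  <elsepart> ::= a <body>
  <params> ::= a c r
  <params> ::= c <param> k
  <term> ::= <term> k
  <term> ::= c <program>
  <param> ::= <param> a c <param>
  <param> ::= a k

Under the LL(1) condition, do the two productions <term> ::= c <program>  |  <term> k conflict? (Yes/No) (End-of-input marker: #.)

FIRST(c <program>) = { c } and FIRST(<term> k) = { c }.
Both contain c, so the two alternatives are not disjoint — LL(1) conflict.

Yes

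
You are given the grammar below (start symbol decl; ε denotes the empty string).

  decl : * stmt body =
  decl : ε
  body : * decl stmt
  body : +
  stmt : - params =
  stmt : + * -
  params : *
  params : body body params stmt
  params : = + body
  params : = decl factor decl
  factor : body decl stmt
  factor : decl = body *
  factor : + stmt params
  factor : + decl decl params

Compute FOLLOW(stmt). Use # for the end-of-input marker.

In decl : * stmt body =: add FIRST(body =) = { *, + }.
In body : * decl stmt: stmt is at the end, add FOLLOW(body) = { *, +, -, = }.
In params : body body params stmt: stmt is at the end, add FOLLOW(params) = { *, +, -, = }.
In factor : body decl stmt: stmt is at the end, add FOLLOW(factor) = { *, +, -, = }.
In factor : + stmt params: add FIRST(params) = { *, +, = }.
Union: FOLLOW(stmt) = { *, +, -, = }.

{ *, +, -, = }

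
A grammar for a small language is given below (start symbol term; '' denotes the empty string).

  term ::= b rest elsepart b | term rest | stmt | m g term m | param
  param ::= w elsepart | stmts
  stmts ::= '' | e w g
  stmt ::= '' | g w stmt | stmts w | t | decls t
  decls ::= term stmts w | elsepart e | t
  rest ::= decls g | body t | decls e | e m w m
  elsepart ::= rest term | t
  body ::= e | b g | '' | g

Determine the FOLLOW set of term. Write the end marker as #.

term is the start symbol, so # ∈ FOLLOW(term).
In term ::= term rest: add FIRST(rest) = { b, e, g, m, t, w }.
In term ::= m g term m: add FIRST(m) = { m }.
In decls ::= term stmts w: add FIRST(stmts w) = { e, w }.
In elsepart ::= rest term: term is at the end, add FOLLOW(elsepart) = { #, b, e, g, m, t, w }.
Union: FOLLOW(term) = { #, b, e, g, m, t, w }.

{ #, b, e, g, m, t, w }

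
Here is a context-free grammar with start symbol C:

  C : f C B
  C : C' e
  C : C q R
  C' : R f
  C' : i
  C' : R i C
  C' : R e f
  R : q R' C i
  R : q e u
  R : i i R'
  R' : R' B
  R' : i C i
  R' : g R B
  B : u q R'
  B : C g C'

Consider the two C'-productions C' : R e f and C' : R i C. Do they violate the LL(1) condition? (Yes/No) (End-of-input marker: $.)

Yes

FIRST(R e f) = { i, q } and FIRST(R i C) = { i, q }.
Both contain i, so the two alternatives are not disjoint — LL(1) conflict.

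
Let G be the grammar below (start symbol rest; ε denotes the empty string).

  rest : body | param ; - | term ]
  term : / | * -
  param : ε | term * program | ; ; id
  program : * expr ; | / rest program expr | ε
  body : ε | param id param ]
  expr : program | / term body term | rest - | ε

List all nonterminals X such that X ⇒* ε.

{ body, expr, param, program, rest }

Directly nullable (have an ε-production): param, program, body, expr.
rest : body with every symbol nullable, so rest is nullable.
No other nonterminal has a production whose RHS symbols are all nullable.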